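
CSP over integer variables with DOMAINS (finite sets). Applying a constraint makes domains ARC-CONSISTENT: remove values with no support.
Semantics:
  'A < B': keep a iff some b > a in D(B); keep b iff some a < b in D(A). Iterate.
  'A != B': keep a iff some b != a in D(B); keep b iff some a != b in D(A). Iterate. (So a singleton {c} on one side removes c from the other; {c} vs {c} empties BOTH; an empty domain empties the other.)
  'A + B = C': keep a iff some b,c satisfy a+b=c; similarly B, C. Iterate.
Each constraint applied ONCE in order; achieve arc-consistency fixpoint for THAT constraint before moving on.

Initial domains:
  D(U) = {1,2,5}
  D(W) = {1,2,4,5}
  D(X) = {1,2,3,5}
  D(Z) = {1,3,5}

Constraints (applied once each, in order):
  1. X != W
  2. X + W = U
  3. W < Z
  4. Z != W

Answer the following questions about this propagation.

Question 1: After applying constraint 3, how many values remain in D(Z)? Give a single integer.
Answer: 2

Derivation:
Constraint 1 (X != W) on D(X)={1,2,3,5} D(W)={1,2,4,5}: no change
Constraint 2 (X + W = U) on D(X)={1,2,3,5} D(W)={1,2,4,5} D(U)={1,2,5}: X {1,2,3,5}->{1,3}; W {1,2,4,5}->{1,2,4}; U {1,2,5}->{2,5}
Constraint 3 (W < Z) on D(W)={1,2,4} D(Z)={1,3,5}: Z {1,3,5}->{3,5}
So after constraint 3: D(Z)={3,5}, size = 2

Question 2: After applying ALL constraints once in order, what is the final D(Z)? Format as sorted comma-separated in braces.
Answer: {3,5}

Derivation:
Constraint 1 (X != W) on D(X)={1,2,3,5} D(W)={1,2,4,5}: no change
Constraint 2 (X + W = U) on D(X)={1,2,3,5} D(W)={1,2,4,5} D(U)={1,2,5}: X {1,2,3,5}->{1,3}; W {1,2,4,5}->{1,2,4}; U {1,2,5}->{2,5}
Constraint 3 (W < Z) on D(W)={1,2,4} D(Z)={1,3,5}: Z {1,3,5}->{3,5}
Constraint 4 (Z != W) on D(Z)={3,5} D(W)={1,2,4}: no change
So after all 4 constraints: D(Z) = {3,5}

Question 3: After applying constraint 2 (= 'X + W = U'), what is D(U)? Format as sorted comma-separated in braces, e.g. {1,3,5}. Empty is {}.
Constraint 1 (X != W) on D(X)={1,2,3,5} D(W)={1,2,4,5}: no change
Constraint 2 (X + W = U) on D(X)={1,2,3,5} D(W)={1,2,4,5} D(U)={1,2,5}: X {1,2,3,5}->{1,3}; W {1,2,4,5}->{1,2,4}; U {1,2,5}->{2,5}
So after constraint 2: D(U) = {2,5}

Answer: {2,5}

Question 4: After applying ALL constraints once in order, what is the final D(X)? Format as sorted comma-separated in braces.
Constraint 1 (X != W) on D(X)={1,2,3,5} D(W)={1,2,4,5}: no change
Constraint 2 (X + W = U) on D(X)={1,2,3,5} D(W)={1,2,4,5} D(U)={1,2,5}: X {1,2,3,5}->{1,3}; W {1,2,4,5}->{1,2,4}; U {1,2,5}->{2,5}
Constraint 3 (W < Z) on D(W)={1,2,4} D(Z)={1,3,5}: Z {1,3,5}->{3,5}
Constraint 4 (Z != W) on D(Z)={3,5} D(W)={1,2,4}: no change
So after all 4 constraints: D(X) = {1,3}

Answer: {1,3}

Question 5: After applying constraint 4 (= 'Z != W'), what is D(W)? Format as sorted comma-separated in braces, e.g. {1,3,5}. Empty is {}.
Constraint 1 (X != W) on D(X)={1,2,3,5} D(W)={1,2,4,5}: no change
Constraint 2 (X + W = U) on D(X)={1,2,3,5} D(W)={1,2,4,5} D(U)={1,2,5}: X {1,2,3,5}->{1,3}; W {1,2,4,5}->{1,2,4}; U {1,2,5}->{2,5}
Constraint 3 (W < Z) on D(W)={1,2,4} D(Z)={1,3,5}: Z {1,3,5}->{3,5}
Constraint 4 (Z != W) on D(Z)={3,5} D(W)={1,2,4}: no change
So after constraint 4: D(W) = {1,2,4}

Answer: {1,2,4}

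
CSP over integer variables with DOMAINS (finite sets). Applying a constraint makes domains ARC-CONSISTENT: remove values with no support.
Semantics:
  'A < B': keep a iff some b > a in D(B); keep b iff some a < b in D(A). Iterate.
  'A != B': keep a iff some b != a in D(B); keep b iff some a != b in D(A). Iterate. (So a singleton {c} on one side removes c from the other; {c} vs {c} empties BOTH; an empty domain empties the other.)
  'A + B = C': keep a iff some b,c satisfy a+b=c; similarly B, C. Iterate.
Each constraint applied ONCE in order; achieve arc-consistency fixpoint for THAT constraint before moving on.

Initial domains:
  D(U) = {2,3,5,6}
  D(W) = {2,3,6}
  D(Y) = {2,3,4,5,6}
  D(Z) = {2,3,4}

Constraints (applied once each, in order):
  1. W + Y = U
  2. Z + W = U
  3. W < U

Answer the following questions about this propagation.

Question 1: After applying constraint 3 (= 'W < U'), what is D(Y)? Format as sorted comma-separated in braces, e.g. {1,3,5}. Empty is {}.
Constraint 1 (W + Y = U) on D(W)={2,3,6} D(Y)={2,3,4,5,6} D(U)={2,3,5,6}: W {2,3,6}->{2,3}; Y {2,3,4,5,6}->{2,3,4}; U {2,3,5,6}->{5,6}
Constraint 2 (Z + W = U) on D(Z)={2,3,4} D(W)={2,3} D(U)={5,6}: no change
Constraint 3 (W < U) on D(W)={2,3} D(U)={5,6}: no change
So after constraint 3: D(Y) = {2,3,4}

Answer: {2,3,4}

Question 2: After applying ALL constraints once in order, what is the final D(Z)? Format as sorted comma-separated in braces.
Answer: {2,3,4}

Derivation:
Constraint 1 (W + Y = U) on D(W)={2,3,6} D(Y)={2,3,4,5,6} D(U)={2,3,5,6}: W {2,3,6}->{2,3}; Y {2,3,4,5,6}->{2,3,4}; U {2,3,5,6}->{5,6}
Constraint 2 (Z + W = U) on D(Z)={2,3,4} D(W)={2,3} D(U)={5,6}: no change
Constraint 3 (W < U) on D(W)={2,3} D(U)={5,6}: no change
So after all 3 constraints: D(Z) = {2,3,4}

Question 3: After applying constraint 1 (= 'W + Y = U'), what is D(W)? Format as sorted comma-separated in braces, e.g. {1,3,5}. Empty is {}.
Answer: {2,3}

Derivation:
Constraint 1 (W + Y = U) on D(W)={2,3,6} D(Y)={2,3,4,5,6} D(U)={2,3,5,6}: W {2,3,6}->{2,3}; Y {2,3,4,5,6}->{2,3,4}; U {2,3,5,6}->{5,6}
So after constraint 1: D(W) = {2,3}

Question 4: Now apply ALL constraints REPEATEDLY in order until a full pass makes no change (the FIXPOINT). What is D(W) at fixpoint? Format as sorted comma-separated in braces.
Answer: {2,3}

Derivation:
pass 0 (initial): D(W)={2,3,6}
pass 1: U {2,3,5,6}->{5,6}; W {2,3,6}->{2,3}; Y {2,3,4,5,6}->{2,3,4}
pass 2: no change
Fixpoint after 2 passes: D(W) = {2,3}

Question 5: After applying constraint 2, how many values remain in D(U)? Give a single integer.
Constraint 1 (W + Y = U) on D(W)={2,3,6} D(Y)={2,3,4,5,6} D(U)={2,3,5,6}: W {2,3,6}->{2,3}; Y {2,3,4,5,6}->{2,3,4}; U {2,3,5,6}->{5,6}
Constraint 2 (Z + W = U) on D(Z)={2,3,4} D(W)={2,3} D(U)={5,6}: no change
So after constraint 2: D(U)={5,6}, size = 2

Answer: 2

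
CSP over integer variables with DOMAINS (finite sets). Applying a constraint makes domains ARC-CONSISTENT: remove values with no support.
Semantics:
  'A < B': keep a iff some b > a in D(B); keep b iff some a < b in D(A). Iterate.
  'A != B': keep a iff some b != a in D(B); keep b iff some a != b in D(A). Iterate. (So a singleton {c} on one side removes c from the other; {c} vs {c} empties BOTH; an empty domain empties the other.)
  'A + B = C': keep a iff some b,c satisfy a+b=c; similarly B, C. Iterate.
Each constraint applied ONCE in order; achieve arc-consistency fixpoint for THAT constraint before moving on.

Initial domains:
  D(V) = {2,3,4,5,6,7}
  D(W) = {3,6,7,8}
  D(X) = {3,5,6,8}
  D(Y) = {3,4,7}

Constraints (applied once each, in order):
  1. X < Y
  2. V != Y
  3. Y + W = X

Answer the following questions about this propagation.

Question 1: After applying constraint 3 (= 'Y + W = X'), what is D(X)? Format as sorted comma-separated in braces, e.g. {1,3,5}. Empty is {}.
Constraint 1 (X < Y) on D(X)={3,5,6,8} D(Y)={3,4,7}: X {3,5,6,8}->{3,5,6}; Y {3,4,7}->{4,7}
Constraint 2 (V != Y) on D(V)={2,3,4,5,6,7} D(Y)={4,7}: no change
Constraint 3 (Y + W = X) on D(Y)={4,7} D(W)={3,6,7,8} D(X)={3,5,6}: Y {4,7}->{}; W {3,6,7,8}->{}; X {3,5,6}->{}
So after constraint 3: D(X) = {}

Answer: {}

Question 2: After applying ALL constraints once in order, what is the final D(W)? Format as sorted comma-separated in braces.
Answer: {}

Derivation:
Constraint 1 (X < Y) on D(X)={3,5,6,8} D(Y)={3,4,7}: X {3,5,6,8}->{3,5,6}; Y {3,4,7}->{4,7}
Constraint 2 (V != Y) on D(V)={2,3,4,5,6,7} D(Y)={4,7}: no change
Constraint 3 (Y + W = X) on D(Y)={4,7} D(W)={3,6,7,8} D(X)={3,5,6}: Y {4,7}->{}; W {3,6,7,8}->{}; X {3,5,6}->{}
So after all 3 constraints: D(W) = {}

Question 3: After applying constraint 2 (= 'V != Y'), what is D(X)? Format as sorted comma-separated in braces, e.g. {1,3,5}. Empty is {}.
Constraint 1 (X < Y) on D(X)={3,5,6,8} D(Y)={3,4,7}: X {3,5,6,8}->{3,5,6}; Y {3,4,7}->{4,7}
Constraint 2 (V != Y) on D(V)={2,3,4,5,6,7} D(Y)={4,7}: no change
So after constraint 2: D(X) = {3,5,6}

Answer: {3,5,6}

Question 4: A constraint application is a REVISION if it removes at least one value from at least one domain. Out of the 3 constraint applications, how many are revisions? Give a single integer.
Constraint 1 (X < Y) on D(X)={3,5,6,8} D(Y)={3,4,7}: X {3,5,6,8}->{3,5,6}; Y {3,4,7}->{4,7} => REVISION
Constraint 2 (V != Y) on D(V)={2,3,4,5,6,7} D(Y)={4,7}: no change => not a revision
Constraint 3 (Y + W = X) on D(Y)={4,7} D(W)={3,6,7,8} D(X)={3,5,6}: Y {4,7}->{}; W {3,6,7,8}->{}; X {3,5,6}->{} => REVISION
Total revisions = 2

Answer: 2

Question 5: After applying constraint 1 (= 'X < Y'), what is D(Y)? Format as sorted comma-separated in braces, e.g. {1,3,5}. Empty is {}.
Constraint 1 (X < Y) on D(X)={3,5,6,8} D(Y)={3,4,7}: X {3,5,6,8}->{3,5,6}; Y {3,4,7}->{4,7}
So after constraint 1: D(Y) = {4,7}

Answer: {4,7}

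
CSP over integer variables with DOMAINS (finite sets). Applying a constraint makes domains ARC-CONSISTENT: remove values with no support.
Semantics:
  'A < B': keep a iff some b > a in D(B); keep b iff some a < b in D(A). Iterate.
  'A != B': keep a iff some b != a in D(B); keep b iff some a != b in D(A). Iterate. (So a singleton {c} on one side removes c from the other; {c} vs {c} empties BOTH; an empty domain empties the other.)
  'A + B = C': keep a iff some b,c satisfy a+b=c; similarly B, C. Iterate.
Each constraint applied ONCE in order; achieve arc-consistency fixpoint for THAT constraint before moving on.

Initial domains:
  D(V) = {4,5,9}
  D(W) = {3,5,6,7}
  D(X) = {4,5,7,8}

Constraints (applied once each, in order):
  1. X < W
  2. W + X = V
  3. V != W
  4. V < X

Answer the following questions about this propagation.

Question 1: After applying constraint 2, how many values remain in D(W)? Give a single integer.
Answer: 1

Derivation:
Constraint 1 (X < W) on D(X)={4,5,7,8} D(W)={3,5,6,7}: X {4,5,7,8}->{4,5}; W {3,5,6,7}->{5,6,7}
Constraint 2 (W + X = V) on D(W)={5,6,7} D(X)={4,5} D(V)={4,5,9}: W {5,6,7}->{5}; X {4,5}->{4}; V {4,5,9}->{9}
So after constraint 2: D(W)={5}, size = 1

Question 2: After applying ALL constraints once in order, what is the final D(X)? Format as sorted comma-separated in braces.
Answer: {}

Derivation:
Constraint 1 (X < W) on D(X)={4,5,7,8} D(W)={3,5,6,7}: X {4,5,7,8}->{4,5}; W {3,5,6,7}->{5,6,7}
Constraint 2 (W + X = V) on D(W)={5,6,7} D(X)={4,5} D(V)={4,5,9}: W {5,6,7}->{5}; X {4,5}->{4}; V {4,5,9}->{9}
Constraint 3 (V != W) on D(V)={9} D(W)={5}: no change
Constraint 4 (V < X) on D(V)={9} D(X)={4}: V {9}->{}; X {4}->{}
So after all 4 constraints: D(X) = {}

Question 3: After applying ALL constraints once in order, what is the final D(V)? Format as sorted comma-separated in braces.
Constraint 1 (X < W) on D(X)={4,5,7,8} D(W)={3,5,6,7}: X {4,5,7,8}->{4,5}; W {3,5,6,7}->{5,6,7}
Constraint 2 (W + X = V) on D(W)={5,6,7} D(X)={4,5} D(V)={4,5,9}: W {5,6,7}->{5}; X {4,5}->{4}; V {4,5,9}->{9}
Constraint 3 (V != W) on D(V)={9} D(W)={5}: no change
Constraint 4 (V < X) on D(V)={9} D(X)={4}: V {9}->{}; X {4}->{}
So after all 4 constraints: D(V) = {}

Answer: {}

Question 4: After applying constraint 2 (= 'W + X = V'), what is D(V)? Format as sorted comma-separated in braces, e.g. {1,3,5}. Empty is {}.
Answer: {9}

Derivation:
Constraint 1 (X < W) on D(X)={4,5,7,8} D(W)={3,5,6,7}: X {4,5,7,8}->{4,5}; W {3,5,6,7}->{5,6,7}
Constraint 2 (W + X = V) on D(W)={5,6,7} D(X)={4,5} D(V)={4,5,9}: W {5,6,7}->{5}; X {4,5}->{4}; V {4,5,9}->{9}
So after constraint 2: D(V) = {9}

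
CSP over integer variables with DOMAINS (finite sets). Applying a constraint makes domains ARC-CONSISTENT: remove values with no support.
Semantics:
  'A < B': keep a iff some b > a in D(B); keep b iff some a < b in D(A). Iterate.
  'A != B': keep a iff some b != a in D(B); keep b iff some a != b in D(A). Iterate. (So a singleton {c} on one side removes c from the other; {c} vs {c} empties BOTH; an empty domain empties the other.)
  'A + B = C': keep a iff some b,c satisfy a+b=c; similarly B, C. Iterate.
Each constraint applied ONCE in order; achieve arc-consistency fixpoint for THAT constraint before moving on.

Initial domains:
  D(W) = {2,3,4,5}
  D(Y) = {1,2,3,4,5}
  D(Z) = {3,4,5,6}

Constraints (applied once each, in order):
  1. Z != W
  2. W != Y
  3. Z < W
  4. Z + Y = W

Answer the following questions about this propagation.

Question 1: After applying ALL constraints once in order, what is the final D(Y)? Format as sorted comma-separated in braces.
Answer: {1,2}

Derivation:
Constraint 1 (Z != W) on D(Z)={3,4,5,6} D(W)={2,3,4,5}: no change
Constraint 2 (W != Y) on D(W)={2,3,4,5} D(Y)={1,2,3,4,5}: no change
Constraint 3 (Z < W) on D(Z)={3,4,5,6} D(W)={2,3,4,5}: Z {3,4,5,6}->{3,4}; W {2,3,4,5}->{4,5}
Constraint 4 (Z + Y = W) on D(Z)={3,4} D(Y)={1,2,3,4,5} D(W)={4,5}: Y {1,2,3,4,5}->{1,2}
So after all 4 constraints: D(Y) = {1,2}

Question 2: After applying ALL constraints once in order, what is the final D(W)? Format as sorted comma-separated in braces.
Constraint 1 (Z != W) on D(Z)={3,4,5,6} D(W)={2,3,4,5}: no change
Constraint 2 (W != Y) on D(W)={2,3,4,5} D(Y)={1,2,3,4,5}: no change
Constraint 3 (Z < W) on D(Z)={3,4,5,6} D(W)={2,3,4,5}: Z {3,4,5,6}->{3,4}; W {2,3,4,5}->{4,5}
Constraint 4 (Z + Y = W) on D(Z)={3,4} D(Y)={1,2,3,4,5} D(W)={4,5}: Y {1,2,3,4,5}->{1,2}
So after all 4 constraints: D(W) = {4,5}

Answer: {4,5}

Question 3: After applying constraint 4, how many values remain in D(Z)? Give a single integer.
Answer: 2

Derivation:
Constraint 1 (Z != W) on D(Z)={3,4,5,6} D(W)={2,3,4,5}: no change
Constraint 2 (W != Y) on D(W)={2,3,4,5} D(Y)={1,2,3,4,5}: no change
Constraint 3 (Z < W) on D(Z)={3,4,5,6} D(W)={2,3,4,5}: Z {3,4,5,6}->{3,4}; W {2,3,4,5}->{4,5}
Constraint 4 (Z + Y = W) on D(Z)={3,4} D(Y)={1,2,3,4,5} D(W)={4,5}: Y {1,2,3,4,5}->{1,2}
So after constraint 4: D(Z)={3,4}, size = 2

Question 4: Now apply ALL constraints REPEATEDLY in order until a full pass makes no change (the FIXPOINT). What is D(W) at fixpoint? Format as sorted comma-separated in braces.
Answer: {4,5}

Derivation:
pass 0 (initial): D(W)={2,3,4,5}
pass 1: W {2,3,4,5}->{4,5}; Y {1,2,3,4,5}->{1,2}; Z {3,4,5,6}->{3,4}
pass 2: no change
Fixpoint after 2 passes: D(W) = {4,5}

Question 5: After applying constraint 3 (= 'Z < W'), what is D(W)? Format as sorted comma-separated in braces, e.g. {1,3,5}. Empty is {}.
Constraint 1 (Z != W) on D(Z)={3,4,5,6} D(W)={2,3,4,5}: no change
Constraint 2 (W != Y) on D(W)={2,3,4,5} D(Y)={1,2,3,4,5}: no change
Constraint 3 (Z < W) on D(Z)={3,4,5,6} D(W)={2,3,4,5}: Z {3,4,5,6}->{3,4}; W {2,3,4,5}->{4,5}
So after constraint 3: D(W) = {4,5}

Answer: {4,5}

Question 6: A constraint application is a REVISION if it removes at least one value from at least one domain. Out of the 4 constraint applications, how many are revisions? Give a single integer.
Constraint 1 (Z != W) on D(Z)={3,4,5,6} D(W)={2,3,4,5}: no change => not a revision
Constraint 2 (W != Y) on D(W)={2,3,4,5} D(Y)={1,2,3,4,5}: no change => not a revision
Constraint 3 (Z < W) on D(Z)={3,4,5,6} D(W)={2,3,4,5}: Z {3,4,5,6}->{3,4}; W {2,3,4,5}->{4,5} => REVISION
Constraint 4 (Z + Y = W) on D(Z)={3,4} D(Y)={1,2,3,4,5} D(W)={4,5}: Y {1,2,3,4,5}->{1,2} => REVISION
Total revisions = 2

Answer: 2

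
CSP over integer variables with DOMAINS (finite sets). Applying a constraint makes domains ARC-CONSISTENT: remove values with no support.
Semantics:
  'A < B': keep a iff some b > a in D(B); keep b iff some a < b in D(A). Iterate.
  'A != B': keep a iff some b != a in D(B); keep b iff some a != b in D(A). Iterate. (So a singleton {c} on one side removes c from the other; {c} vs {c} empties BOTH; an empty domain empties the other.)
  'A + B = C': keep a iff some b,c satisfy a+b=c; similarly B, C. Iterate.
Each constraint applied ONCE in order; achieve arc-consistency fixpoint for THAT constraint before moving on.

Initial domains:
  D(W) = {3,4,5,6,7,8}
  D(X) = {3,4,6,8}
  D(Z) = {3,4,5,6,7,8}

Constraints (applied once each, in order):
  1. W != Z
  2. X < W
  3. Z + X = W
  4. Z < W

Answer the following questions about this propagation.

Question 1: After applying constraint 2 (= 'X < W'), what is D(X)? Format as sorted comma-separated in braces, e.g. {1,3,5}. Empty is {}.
Answer: {3,4,6}

Derivation:
Constraint 1 (W != Z) on D(W)={3,4,5,6,7,8} D(Z)={3,4,5,6,7,8}: no change
Constraint 2 (X < W) on D(X)={3,4,6,8} D(W)={3,4,5,6,7,8}: X {3,4,6,8}->{3,4,6}; W {3,4,5,6,7,8}->{4,5,6,7,8}
So after constraint 2: D(X) = {3,4,6}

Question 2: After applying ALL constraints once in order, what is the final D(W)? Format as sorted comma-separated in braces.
Constraint 1 (W != Z) on D(W)={3,4,5,6,7,8} D(Z)={3,4,5,6,7,8}: no change
Constraint 2 (X < W) on D(X)={3,4,6,8} D(W)={3,4,5,6,7,8}: X {3,4,6,8}->{3,4,6}; W {3,4,5,6,7,8}->{4,5,6,7,8}
Constraint 3 (Z + X = W) on D(Z)={3,4,5,6,7,8} D(X)={3,4,6} D(W)={4,5,6,7,8}: Z {3,4,5,6,7,8}->{3,4,5}; X {3,4,6}->{3,4}; W {4,5,6,7,8}->{6,7,8}
Constraint 4 (Z < W) on D(Z)={3,4,5} D(W)={6,7,8}: no change
So after all 4 constraints: D(W) = {6,7,8}

Answer: {6,7,8}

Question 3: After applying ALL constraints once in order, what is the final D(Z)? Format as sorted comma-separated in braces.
Answer: {3,4,5}

Derivation:
Constraint 1 (W != Z) on D(W)={3,4,5,6,7,8} D(Z)={3,4,5,6,7,8}: no change
Constraint 2 (X < W) on D(X)={3,4,6,8} D(W)={3,4,5,6,7,8}: X {3,4,6,8}->{3,4,6}; W {3,4,5,6,7,8}->{4,5,6,7,8}
Constraint 3 (Z + X = W) on D(Z)={3,4,5,6,7,8} D(X)={3,4,6} D(W)={4,5,6,7,8}: Z {3,4,5,6,7,8}->{3,4,5}; X {3,4,6}->{3,4}; W {4,5,6,7,8}->{6,7,8}
Constraint 4 (Z < W) on D(Z)={3,4,5} D(W)={6,7,8}: no change
So after all 4 constraints: D(Z) = {3,4,5}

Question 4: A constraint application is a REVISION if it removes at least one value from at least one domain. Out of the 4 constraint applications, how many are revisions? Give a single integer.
Constraint 1 (W != Z) on D(W)={3,4,5,6,7,8} D(Z)={3,4,5,6,7,8}: no change => not a revision
Constraint 2 (X < W) on D(X)={3,4,6,8} D(W)={3,4,5,6,7,8}: X {3,4,6,8}->{3,4,6}; W {3,4,5,6,7,8}->{4,5,6,7,8} => REVISION
Constraint 3 (Z + X = W) on D(Z)={3,4,5,6,7,8} D(X)={3,4,6} D(W)={4,5,6,7,8}: Z {3,4,5,6,7,8}->{3,4,5}; X {3,4,6}->{3,4}; W {4,5,6,7,8}->{6,7,8} => REVISION
Constraint 4 (Z < W) on D(Z)={3,4,5} D(W)={6,7,8}: no change => not a revision
Total revisions = 2

Answer: 2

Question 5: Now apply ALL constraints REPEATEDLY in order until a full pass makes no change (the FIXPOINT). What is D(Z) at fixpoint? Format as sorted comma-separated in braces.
pass 0 (initial): D(Z)={3,4,5,6,7,8}
pass 1: W {3,4,5,6,7,8}->{6,7,8}; X {3,4,6,8}->{3,4}; Z {3,4,5,6,7,8}->{3,4,5}
pass 2: no change
Fixpoint after 2 passes: D(Z) = {3,4,5}

Answer: {3,4,5}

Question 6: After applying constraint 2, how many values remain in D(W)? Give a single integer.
Answer: 5

Derivation:
Constraint 1 (W != Z) on D(W)={3,4,5,6,7,8} D(Z)={3,4,5,6,7,8}: no change
Constraint 2 (X < W) on D(X)={3,4,6,8} D(W)={3,4,5,6,7,8}: X {3,4,6,8}->{3,4,6}; W {3,4,5,6,7,8}->{4,5,6,7,8}
So after constraint 2: D(W)={4,5,6,7,8}, size = 5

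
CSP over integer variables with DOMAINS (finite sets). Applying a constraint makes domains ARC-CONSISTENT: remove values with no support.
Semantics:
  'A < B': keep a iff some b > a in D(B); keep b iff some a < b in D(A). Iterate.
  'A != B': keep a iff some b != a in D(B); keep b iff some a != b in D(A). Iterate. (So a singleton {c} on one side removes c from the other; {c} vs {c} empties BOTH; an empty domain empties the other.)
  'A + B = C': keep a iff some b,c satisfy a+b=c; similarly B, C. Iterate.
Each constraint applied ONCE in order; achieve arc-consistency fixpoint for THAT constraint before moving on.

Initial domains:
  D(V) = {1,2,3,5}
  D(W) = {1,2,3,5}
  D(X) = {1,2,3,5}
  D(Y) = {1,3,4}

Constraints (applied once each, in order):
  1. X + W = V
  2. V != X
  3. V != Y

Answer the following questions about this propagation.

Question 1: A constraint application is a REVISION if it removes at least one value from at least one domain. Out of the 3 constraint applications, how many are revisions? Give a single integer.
Constraint 1 (X + W = V) on D(X)={1,2,3,5} D(W)={1,2,3,5} D(V)={1,2,3,5}: X {1,2,3,5}->{1,2,3}; W {1,2,3,5}->{1,2,3}; V {1,2,3,5}->{2,3,5} => REVISION
Constraint 2 (V != X) on D(V)={2,3,5} D(X)={1,2,3}: no change => not a revision
Constraint 3 (V != Y) on D(V)={2,3,5} D(Y)={1,3,4}: no change => not a revision
Total revisions = 1

Answer: 1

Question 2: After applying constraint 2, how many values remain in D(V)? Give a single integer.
Answer: 3

Derivation:
Constraint 1 (X + W = V) on D(X)={1,2,3,5} D(W)={1,2,3,5} D(V)={1,2,3,5}: X {1,2,3,5}->{1,2,3}; W {1,2,3,5}->{1,2,3}; V {1,2,3,5}->{2,3,5}
Constraint 2 (V != X) on D(V)={2,3,5} D(X)={1,2,3}: no change
So after constraint 2: D(V)={2,3,5}, size = 3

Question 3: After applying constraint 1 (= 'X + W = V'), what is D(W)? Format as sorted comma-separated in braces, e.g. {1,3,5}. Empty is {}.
Constraint 1 (X + W = V) on D(X)={1,2,3,5} D(W)={1,2,3,5} D(V)={1,2,3,5}: X {1,2,3,5}->{1,2,3}; W {1,2,3,5}->{1,2,3}; V {1,2,3,5}->{2,3,5}
So after constraint 1: D(W) = {1,2,3}

Answer: {1,2,3}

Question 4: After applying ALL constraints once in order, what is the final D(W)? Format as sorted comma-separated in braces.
Constraint 1 (X + W = V) on D(X)={1,2,3,5} D(W)={1,2,3,5} D(V)={1,2,3,5}: X {1,2,3,5}->{1,2,3}; W {1,2,3,5}->{1,2,3}; V {1,2,3,5}->{2,3,5}
Constraint 2 (V != X) on D(V)={2,3,5} D(X)={1,2,3}: no change
Constraint 3 (V != Y) on D(V)={2,3,5} D(Y)={1,3,4}: no change
So after all 3 constraints: D(W) = {1,2,3}

Answer: {1,2,3}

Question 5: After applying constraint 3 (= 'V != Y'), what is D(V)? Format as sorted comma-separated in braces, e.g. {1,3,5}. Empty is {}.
Answer: {2,3,5}

Derivation:
Constraint 1 (X + W = V) on D(X)={1,2,3,5} D(W)={1,2,3,5} D(V)={1,2,3,5}: X {1,2,3,5}->{1,2,3}; W {1,2,3,5}->{1,2,3}; V {1,2,3,5}->{2,3,5}
Constraint 2 (V != X) on D(V)={2,3,5} D(X)={1,2,3}: no change
Constraint 3 (V != Y) on D(V)={2,3,5} D(Y)={1,3,4}: no change
So after constraint 3: D(V) = {2,3,5}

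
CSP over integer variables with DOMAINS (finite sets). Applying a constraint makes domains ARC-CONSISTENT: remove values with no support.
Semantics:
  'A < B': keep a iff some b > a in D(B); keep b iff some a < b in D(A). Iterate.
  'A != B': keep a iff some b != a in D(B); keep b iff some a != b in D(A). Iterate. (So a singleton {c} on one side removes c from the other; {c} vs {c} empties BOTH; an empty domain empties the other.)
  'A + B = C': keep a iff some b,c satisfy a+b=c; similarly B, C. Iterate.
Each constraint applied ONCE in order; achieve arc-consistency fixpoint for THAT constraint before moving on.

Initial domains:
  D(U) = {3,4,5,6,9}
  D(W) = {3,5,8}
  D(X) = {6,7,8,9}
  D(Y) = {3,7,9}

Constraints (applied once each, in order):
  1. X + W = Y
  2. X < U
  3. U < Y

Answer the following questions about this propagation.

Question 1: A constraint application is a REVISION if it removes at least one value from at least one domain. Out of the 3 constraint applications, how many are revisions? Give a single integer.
Answer: 3

Derivation:
Constraint 1 (X + W = Y) on D(X)={6,7,8,9} D(W)={3,5,8} D(Y)={3,7,9}: X {6,7,8,9}->{6}; W {3,5,8}->{3}; Y {3,7,9}->{9} => REVISION
Constraint 2 (X < U) on D(X)={6} D(U)={3,4,5,6,9}: U {3,4,5,6,9}->{9} => REVISION
Constraint 3 (U < Y) on D(U)={9} D(Y)={9}: U {9}->{}; Y {9}->{} => REVISION
Total revisions = 3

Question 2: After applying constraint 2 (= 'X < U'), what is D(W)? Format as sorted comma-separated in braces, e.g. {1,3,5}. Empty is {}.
Constraint 1 (X + W = Y) on D(X)={6,7,8,9} D(W)={3,5,8} D(Y)={3,7,9}: X {6,7,8,9}->{6}; W {3,5,8}->{3}; Y {3,7,9}->{9}
Constraint 2 (X < U) on D(X)={6} D(U)={3,4,5,6,9}: U {3,4,5,6,9}->{9}
So after constraint 2: D(W) = {3}

Answer: {3}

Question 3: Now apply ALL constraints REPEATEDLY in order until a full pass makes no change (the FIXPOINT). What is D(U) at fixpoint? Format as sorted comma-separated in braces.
Answer: {}

Derivation:
pass 0 (initial): D(U)={3,4,5,6,9}
pass 1: U {3,4,5,6,9}->{}; W {3,5,8}->{3}; X {6,7,8,9}->{6}; Y {3,7,9}->{}
pass 2: W {3}->{}; X {6}->{}
pass 3: no change
Fixpoint after 3 passes: D(U) = {}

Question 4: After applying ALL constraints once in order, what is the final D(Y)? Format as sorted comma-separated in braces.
Answer: {}

Derivation:
Constraint 1 (X + W = Y) on D(X)={6,7,8,9} D(W)={3,5,8} D(Y)={3,7,9}: X {6,7,8,9}->{6}; W {3,5,8}->{3}; Y {3,7,9}->{9}
Constraint 2 (X < U) on D(X)={6} D(U)={3,4,5,6,9}: U {3,4,5,6,9}->{9}
Constraint 3 (U < Y) on D(U)={9} D(Y)={9}: U {9}->{}; Y {9}->{}
So after all 3 constraints: D(Y) = {}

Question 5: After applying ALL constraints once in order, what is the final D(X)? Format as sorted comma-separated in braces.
Answer: {6}

Derivation:
Constraint 1 (X + W = Y) on D(X)={6,7,8,9} D(W)={3,5,8} D(Y)={3,7,9}: X {6,7,8,9}->{6}; W {3,5,8}->{3}; Y {3,7,9}->{9}
Constraint 2 (X < U) on D(X)={6} D(U)={3,4,5,6,9}: U {3,4,5,6,9}->{9}
Constraint 3 (U < Y) on D(U)={9} D(Y)={9}: U {9}->{}; Y {9}->{}
So after all 3 constraints: D(X) = {6}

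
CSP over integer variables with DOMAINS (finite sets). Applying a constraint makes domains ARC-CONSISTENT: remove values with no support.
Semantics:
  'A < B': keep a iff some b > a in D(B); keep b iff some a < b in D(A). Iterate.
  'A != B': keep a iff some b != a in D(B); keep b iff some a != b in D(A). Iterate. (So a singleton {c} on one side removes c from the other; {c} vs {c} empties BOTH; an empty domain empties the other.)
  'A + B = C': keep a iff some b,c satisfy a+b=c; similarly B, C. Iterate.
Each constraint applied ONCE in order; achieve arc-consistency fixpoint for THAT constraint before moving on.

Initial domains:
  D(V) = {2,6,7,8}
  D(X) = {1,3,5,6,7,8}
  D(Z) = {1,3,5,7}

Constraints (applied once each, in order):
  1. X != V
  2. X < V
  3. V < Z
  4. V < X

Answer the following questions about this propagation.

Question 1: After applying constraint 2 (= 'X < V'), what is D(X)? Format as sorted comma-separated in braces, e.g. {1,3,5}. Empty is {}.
Constraint 1 (X != V) on D(X)={1,3,5,6,7,8} D(V)={2,6,7,8}: no change
Constraint 2 (X < V) on D(X)={1,3,5,6,7,8} D(V)={2,6,7,8}: X {1,3,5,6,7,8}->{1,3,5,6,7}
So after constraint 2: D(X) = {1,3,5,6,7}

Answer: {1,3,5,6,7}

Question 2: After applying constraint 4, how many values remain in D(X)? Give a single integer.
Constraint 1 (X != V) on D(X)={1,3,5,6,7,8} D(V)={2,6,7,8}: no change
Constraint 2 (X < V) on D(X)={1,3,5,6,7,8} D(V)={2,6,7,8}: X {1,3,5,6,7,8}->{1,3,5,6,7}
Constraint 3 (V < Z) on D(V)={2,6,7,8} D(Z)={1,3,5,7}: V {2,6,7,8}->{2,6}; Z {1,3,5,7}->{3,5,7}
Constraint 4 (V < X) on D(V)={2,6} D(X)={1,3,5,6,7}: X {1,3,5,6,7}->{3,5,6,7}
So after constraint 4: D(X)={3,5,6,7}, size = 4

Answer: 4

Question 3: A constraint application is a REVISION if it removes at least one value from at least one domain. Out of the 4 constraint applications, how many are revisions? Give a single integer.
Constraint 1 (X != V) on D(X)={1,3,5,6,7,8} D(V)={2,6,7,8}: no change => not a revision
Constraint 2 (X < V) on D(X)={1,3,5,6,7,8} D(V)={2,6,7,8}: X {1,3,5,6,7,8}->{1,3,5,6,7} => REVISION
Constraint 3 (V < Z) on D(V)={2,6,7,8} D(Z)={1,3,5,7}: V {2,6,7,8}->{2,6}; Z {1,3,5,7}->{3,5,7} => REVISION
Constraint 4 (V < X) on D(V)={2,6} D(X)={1,3,5,6,7}: X {1,3,5,6,7}->{3,5,6,7} => REVISION
Total revisions = 3

Answer: 3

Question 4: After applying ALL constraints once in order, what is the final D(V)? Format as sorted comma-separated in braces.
Constraint 1 (X != V) on D(X)={1,3,5,6,7,8} D(V)={2,6,7,8}: no change
Constraint 2 (X < V) on D(X)={1,3,5,6,7,8} D(V)={2,6,7,8}: X {1,3,5,6,7,8}->{1,3,5,6,7}
Constraint 3 (V < Z) on D(V)={2,6,7,8} D(Z)={1,3,5,7}: V {2,6,7,8}->{2,6}; Z {1,3,5,7}->{3,5,7}
Constraint 4 (V < X) on D(V)={2,6} D(X)={1,3,5,6,7}: X {1,3,5,6,7}->{3,5,6,7}
So after all 4 constraints: D(V) = {2,6}

Answer: {2,6}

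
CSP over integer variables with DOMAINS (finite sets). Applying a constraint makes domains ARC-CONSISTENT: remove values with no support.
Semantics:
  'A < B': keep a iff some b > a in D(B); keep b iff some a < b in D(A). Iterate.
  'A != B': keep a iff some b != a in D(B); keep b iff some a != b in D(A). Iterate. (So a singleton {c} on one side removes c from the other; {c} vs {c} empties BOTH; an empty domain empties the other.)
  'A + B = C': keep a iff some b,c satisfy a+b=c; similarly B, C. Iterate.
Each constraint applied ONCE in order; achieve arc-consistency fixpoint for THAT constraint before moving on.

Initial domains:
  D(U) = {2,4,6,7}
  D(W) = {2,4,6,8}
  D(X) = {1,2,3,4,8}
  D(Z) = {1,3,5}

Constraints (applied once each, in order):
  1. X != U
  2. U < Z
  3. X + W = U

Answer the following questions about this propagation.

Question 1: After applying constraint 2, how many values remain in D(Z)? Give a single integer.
Answer: 2

Derivation:
Constraint 1 (X != U) on D(X)={1,2,3,4,8} D(U)={2,4,6,7}: no change
Constraint 2 (U < Z) on D(U)={2,4,6,7} D(Z)={1,3,5}: U {2,4,6,7}->{2,4}; Z {1,3,5}->{3,5}
So after constraint 2: D(Z)={3,5}, size = 2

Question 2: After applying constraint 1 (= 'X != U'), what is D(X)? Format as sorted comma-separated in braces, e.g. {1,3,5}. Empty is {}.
Constraint 1 (X != U) on D(X)={1,2,3,4,8} D(U)={2,4,6,7}: no change
So after constraint 1: D(X) = {1,2,3,4,8}

Answer: {1,2,3,4,8}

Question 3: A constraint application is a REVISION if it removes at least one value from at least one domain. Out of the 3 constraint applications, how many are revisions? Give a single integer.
Constraint 1 (X != U) on D(X)={1,2,3,4,8} D(U)={2,4,6,7}: no change => not a revision
Constraint 2 (U < Z) on D(U)={2,4,6,7} D(Z)={1,3,5}: U {2,4,6,7}->{2,4}; Z {1,3,5}->{3,5} => REVISION
Constraint 3 (X + W = U) on D(X)={1,2,3,4,8} D(W)={2,4,6,8} D(U)={2,4}: X {1,2,3,4,8}->{2}; W {2,4,6,8}->{2}; U {2,4}->{4} => REVISION
Total revisions = 2

Answer: 2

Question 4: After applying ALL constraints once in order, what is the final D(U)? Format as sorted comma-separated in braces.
Constraint 1 (X != U) on D(X)={1,2,3,4,8} D(U)={2,4,6,7}: no change
Constraint 2 (U < Z) on D(U)={2,4,6,7} D(Z)={1,3,5}: U {2,4,6,7}->{2,4}; Z {1,3,5}->{3,5}
Constraint 3 (X + W = U) on D(X)={1,2,3,4,8} D(W)={2,4,6,8} D(U)={2,4}: X {1,2,3,4,8}->{2}; W {2,4,6,8}->{2}; U {2,4}->{4}
So after all 3 constraints: D(U) = {4}

Answer: {4}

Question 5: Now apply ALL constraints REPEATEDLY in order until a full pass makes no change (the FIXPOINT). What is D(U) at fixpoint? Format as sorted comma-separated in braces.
Answer: {4}

Derivation:
pass 0 (initial): D(U)={2,4,6,7}
pass 1: U {2,4,6,7}->{4}; W {2,4,6,8}->{2}; X {1,2,3,4,8}->{2}; Z {1,3,5}->{3,5}
pass 2: Z {3,5}->{5}
pass 3: no change
Fixpoint after 3 passes: D(U) = {4}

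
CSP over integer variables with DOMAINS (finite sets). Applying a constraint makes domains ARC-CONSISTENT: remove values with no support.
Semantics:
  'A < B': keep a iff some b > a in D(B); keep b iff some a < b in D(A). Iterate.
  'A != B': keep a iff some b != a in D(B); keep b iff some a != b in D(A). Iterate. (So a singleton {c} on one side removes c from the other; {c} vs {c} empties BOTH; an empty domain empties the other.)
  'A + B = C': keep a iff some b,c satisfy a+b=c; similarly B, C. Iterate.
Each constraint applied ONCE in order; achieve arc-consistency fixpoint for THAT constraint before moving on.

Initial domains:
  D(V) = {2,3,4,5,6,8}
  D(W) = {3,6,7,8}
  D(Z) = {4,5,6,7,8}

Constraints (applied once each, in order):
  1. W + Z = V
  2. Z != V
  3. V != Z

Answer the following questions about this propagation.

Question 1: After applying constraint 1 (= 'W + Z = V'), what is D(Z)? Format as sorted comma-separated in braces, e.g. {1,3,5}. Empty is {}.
Constraint 1 (W + Z = V) on D(W)={3,6,7,8} D(Z)={4,5,6,7,8} D(V)={2,3,4,5,6,8}: W {3,6,7,8}->{3}; Z {4,5,6,7,8}->{5}; V {2,3,4,5,6,8}->{8}
So after constraint 1: D(Z) = {5}

Answer: {5}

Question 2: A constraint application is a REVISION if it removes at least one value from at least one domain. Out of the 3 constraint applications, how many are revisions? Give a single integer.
Constraint 1 (W + Z = V) on D(W)={3,6,7,8} D(Z)={4,5,6,7,8} D(V)={2,3,4,5,6,8}: W {3,6,7,8}->{3}; Z {4,5,6,7,8}->{5}; V {2,3,4,5,6,8}->{8} => REVISION
Constraint 2 (Z != V) on D(Z)={5} D(V)={8}: no change => not a revision
Constraint 3 (V != Z) on D(V)={8} D(Z)={5}: no change => not a revision
Total revisions = 1

Answer: 1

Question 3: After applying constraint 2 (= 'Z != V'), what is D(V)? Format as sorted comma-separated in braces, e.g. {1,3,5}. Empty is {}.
Constraint 1 (W + Z = V) on D(W)={3,6,7,8} D(Z)={4,5,6,7,8} D(V)={2,3,4,5,6,8}: W {3,6,7,8}->{3}; Z {4,5,6,7,8}->{5}; V {2,3,4,5,6,8}->{8}
Constraint 2 (Z != V) on D(Z)={5} D(V)={8}: no change
So after constraint 2: D(V) = {8}

Answer: {8}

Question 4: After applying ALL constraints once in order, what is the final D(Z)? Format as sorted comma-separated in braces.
Answer: {5}

Derivation:
Constraint 1 (W + Z = V) on D(W)={3,6,7,8} D(Z)={4,5,6,7,8} D(V)={2,3,4,5,6,8}: W {3,6,7,8}->{3}; Z {4,5,6,7,8}->{5}; V {2,3,4,5,6,8}->{8}
Constraint 2 (Z != V) on D(Z)={5} D(V)={8}: no change
Constraint 3 (V != Z) on D(V)={8} D(Z)={5}: no change
So after all 3 constraints: D(Z) = {5}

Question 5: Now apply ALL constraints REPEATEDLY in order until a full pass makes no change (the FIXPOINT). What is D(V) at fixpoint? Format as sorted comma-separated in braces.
pass 0 (initial): D(V)={2,3,4,5,6,8}
pass 1: V {2,3,4,5,6,8}->{8}; W {3,6,7,8}->{3}; Z {4,5,6,7,8}->{5}
pass 2: no change
Fixpoint after 2 passes: D(V) = {8}

Answer: {8}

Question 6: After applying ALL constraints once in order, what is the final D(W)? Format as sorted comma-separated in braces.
Answer: {3}

Derivation:
Constraint 1 (W + Z = V) on D(W)={3,6,7,8} D(Z)={4,5,6,7,8} D(V)={2,3,4,5,6,8}: W {3,6,7,8}->{3}; Z {4,5,6,7,8}->{5}; V {2,3,4,5,6,8}->{8}
Constraint 2 (Z != V) on D(Z)={5} D(V)={8}: no change
Constraint 3 (V != Z) on D(V)={8} D(Z)={5}: no change
So after all 3 constraints: D(W) = {3}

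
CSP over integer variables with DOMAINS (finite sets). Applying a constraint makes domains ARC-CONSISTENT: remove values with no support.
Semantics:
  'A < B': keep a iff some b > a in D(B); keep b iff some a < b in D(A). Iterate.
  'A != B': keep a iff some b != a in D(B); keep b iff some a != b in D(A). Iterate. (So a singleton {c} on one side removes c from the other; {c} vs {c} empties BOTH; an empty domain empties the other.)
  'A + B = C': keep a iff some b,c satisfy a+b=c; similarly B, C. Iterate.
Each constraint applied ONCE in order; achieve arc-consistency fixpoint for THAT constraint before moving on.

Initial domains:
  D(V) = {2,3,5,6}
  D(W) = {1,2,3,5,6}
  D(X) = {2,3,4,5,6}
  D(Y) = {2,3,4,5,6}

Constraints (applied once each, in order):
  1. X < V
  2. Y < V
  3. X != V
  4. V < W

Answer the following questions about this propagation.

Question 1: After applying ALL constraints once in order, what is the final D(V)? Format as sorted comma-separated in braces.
Constraint 1 (X < V) on D(X)={2,3,4,5,6} D(V)={2,3,5,6}: X {2,3,4,5,6}->{2,3,4,5}; V {2,3,5,6}->{3,5,6}
Constraint 2 (Y < V) on D(Y)={2,3,4,5,6} D(V)={3,5,6}: Y {2,3,4,5,6}->{2,3,4,5}
Constraint 3 (X != V) on D(X)={2,3,4,5} D(V)={3,5,6}: no change
Constraint 4 (V < W) on D(V)={3,5,6} D(W)={1,2,3,5,6}: V {3,5,6}->{3,5}; W {1,2,3,5,6}->{5,6}
So after all 4 constraints: D(V) = {3,5}

Answer: {3,5}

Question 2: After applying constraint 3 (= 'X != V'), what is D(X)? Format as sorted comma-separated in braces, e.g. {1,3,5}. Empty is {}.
Constraint 1 (X < V) on D(X)={2,3,4,5,6} D(V)={2,3,5,6}: X {2,3,4,5,6}->{2,3,4,5}; V {2,3,5,6}->{3,5,6}
Constraint 2 (Y < V) on D(Y)={2,3,4,5,6} D(V)={3,5,6}: Y {2,3,4,5,6}->{2,3,4,5}
Constraint 3 (X != V) on D(X)={2,3,4,5} D(V)={3,5,6}: no change
So after constraint 3: D(X) = {2,3,4,5}

Answer: {2,3,4,5}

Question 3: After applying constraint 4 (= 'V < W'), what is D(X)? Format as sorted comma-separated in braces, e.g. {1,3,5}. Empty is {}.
Constraint 1 (X < V) on D(X)={2,3,4,5,6} D(V)={2,3,5,6}: X {2,3,4,5,6}->{2,3,4,5}; V {2,3,5,6}->{3,5,6}
Constraint 2 (Y < V) on D(Y)={2,3,4,5,6} D(V)={3,5,6}: Y {2,3,4,5,6}->{2,3,4,5}
Constraint 3 (X != V) on D(X)={2,3,4,5} D(V)={3,5,6}: no change
Constraint 4 (V < W) on D(V)={3,5,6} D(W)={1,2,3,5,6}: V {3,5,6}->{3,5}; W {1,2,3,5,6}->{5,6}
So after constraint 4: D(X) = {2,3,4,5}

Answer: {2,3,4,5}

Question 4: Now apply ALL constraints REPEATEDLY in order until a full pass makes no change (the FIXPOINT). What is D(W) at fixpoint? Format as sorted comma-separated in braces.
pass 0 (initial): D(W)={1,2,3,5,6}
pass 1: V {2,3,5,6}->{3,5}; W {1,2,3,5,6}->{5,6}; X {2,3,4,5,6}->{2,3,4,5}; Y {2,3,4,5,6}->{2,3,4,5}
pass 2: X {2,3,4,5}->{2,3,4}; Y {2,3,4,5}->{2,3,4}
pass 3: no change
Fixpoint after 3 passes: D(W) = {5,6}

Answer: {5,6}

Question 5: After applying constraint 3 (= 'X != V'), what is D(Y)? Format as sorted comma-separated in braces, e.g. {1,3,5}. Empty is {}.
Constraint 1 (X < V) on D(X)={2,3,4,5,6} D(V)={2,3,5,6}: X {2,3,4,5,6}->{2,3,4,5}; V {2,3,5,6}->{3,5,6}
Constraint 2 (Y < V) on D(Y)={2,3,4,5,6} D(V)={3,5,6}: Y {2,3,4,5,6}->{2,3,4,5}
Constraint 3 (X != V) on D(X)={2,3,4,5} D(V)={3,5,6}: no change
So after constraint 3: D(Y) = {2,3,4,5}

Answer: {2,3,4,5}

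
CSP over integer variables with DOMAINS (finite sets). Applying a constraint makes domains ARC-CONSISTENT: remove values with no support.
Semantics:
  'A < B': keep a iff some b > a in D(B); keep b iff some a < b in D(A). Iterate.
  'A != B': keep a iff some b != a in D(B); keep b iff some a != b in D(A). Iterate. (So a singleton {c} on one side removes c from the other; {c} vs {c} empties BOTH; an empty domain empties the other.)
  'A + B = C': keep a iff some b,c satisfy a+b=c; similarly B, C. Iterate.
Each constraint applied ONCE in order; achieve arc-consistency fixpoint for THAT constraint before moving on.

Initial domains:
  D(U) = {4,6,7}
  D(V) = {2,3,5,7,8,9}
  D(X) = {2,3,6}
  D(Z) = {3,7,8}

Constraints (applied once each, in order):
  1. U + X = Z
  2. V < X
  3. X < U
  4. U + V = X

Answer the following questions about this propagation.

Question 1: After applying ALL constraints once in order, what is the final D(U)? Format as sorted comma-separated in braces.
Answer: {}

Derivation:
Constraint 1 (U + X = Z) on D(U)={4,6,7} D(X)={2,3,6} D(Z)={3,7,8}: U {4,6,7}->{4,6}; X {2,3,6}->{2,3}; Z {3,7,8}->{7,8}
Constraint 2 (V < X) on D(V)={2,3,5,7,8,9} D(X)={2,3}: V {2,3,5,7,8,9}->{2}; X {2,3}->{3}
Constraint 3 (X < U) on D(X)={3} D(U)={4,6}: no change
Constraint 4 (U + V = X) on D(U)={4,6} D(V)={2} D(X)={3}: U {4,6}->{}; V {2}->{}; X {3}->{}
So after all 4 constraints: D(U) = {}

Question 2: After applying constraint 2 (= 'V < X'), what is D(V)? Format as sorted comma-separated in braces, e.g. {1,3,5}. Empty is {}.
Answer: {2}

Derivation:
Constraint 1 (U + X = Z) on D(U)={4,6,7} D(X)={2,3,6} D(Z)={3,7,8}: U {4,6,7}->{4,6}; X {2,3,6}->{2,3}; Z {3,7,8}->{7,8}
Constraint 2 (V < X) on D(V)={2,3,5,7,8,9} D(X)={2,3}: V {2,3,5,7,8,9}->{2}; X {2,3}->{3}
So after constraint 2: D(V) = {2}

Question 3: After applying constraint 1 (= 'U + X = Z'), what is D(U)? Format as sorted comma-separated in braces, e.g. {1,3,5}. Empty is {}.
Constraint 1 (U + X = Z) on D(U)={4,6,7} D(X)={2,3,6} D(Z)={3,7,8}: U {4,6,7}->{4,6}; X {2,3,6}->{2,3}; Z {3,7,8}->{7,8}
So after constraint 1: D(U) = {4,6}

Answer: {4,6}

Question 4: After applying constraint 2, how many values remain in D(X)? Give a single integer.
Answer: 1

Derivation:
Constraint 1 (U + X = Z) on D(U)={4,6,7} D(X)={2,3,6} D(Z)={3,7,8}: U {4,6,7}->{4,6}; X {2,3,6}->{2,3}; Z {3,7,8}->{7,8}
Constraint 2 (V < X) on D(V)={2,3,5,7,8,9} D(X)={2,3}: V {2,3,5,7,8,9}->{2}; X {2,3}->{3}
So after constraint 2: D(X)={3}, size = 1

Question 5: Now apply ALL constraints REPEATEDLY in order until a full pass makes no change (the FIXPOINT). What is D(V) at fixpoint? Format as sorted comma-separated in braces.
pass 0 (initial): D(V)={2,3,5,7,8,9}
pass 1: U {4,6,7}->{}; V {2,3,5,7,8,9}->{}; X {2,3,6}->{}; Z {3,7,8}->{7,8}
pass 2: Z {7,8}->{}
pass 3: no change
Fixpoint after 3 passes: D(V) = {}

Answer: {}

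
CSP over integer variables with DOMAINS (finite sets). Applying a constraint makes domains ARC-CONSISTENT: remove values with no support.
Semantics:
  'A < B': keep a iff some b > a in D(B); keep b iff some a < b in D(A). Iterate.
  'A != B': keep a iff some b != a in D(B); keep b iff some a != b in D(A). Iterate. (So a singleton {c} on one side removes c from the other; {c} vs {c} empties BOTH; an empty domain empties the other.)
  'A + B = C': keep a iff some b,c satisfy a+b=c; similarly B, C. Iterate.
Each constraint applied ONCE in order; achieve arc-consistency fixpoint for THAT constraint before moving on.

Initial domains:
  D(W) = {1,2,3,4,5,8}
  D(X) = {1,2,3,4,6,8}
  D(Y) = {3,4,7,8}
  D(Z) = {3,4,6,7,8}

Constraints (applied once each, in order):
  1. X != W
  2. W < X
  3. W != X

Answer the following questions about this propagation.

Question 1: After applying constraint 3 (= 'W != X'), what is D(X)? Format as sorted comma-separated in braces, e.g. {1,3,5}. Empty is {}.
Answer: {2,3,4,6,8}

Derivation:
Constraint 1 (X != W) on D(X)={1,2,3,4,6,8} D(W)={1,2,3,4,5,8}: no change
Constraint 2 (W < X) on D(W)={1,2,3,4,5,8} D(X)={1,2,3,4,6,8}: W {1,2,3,4,5,8}->{1,2,3,4,5}; X {1,2,3,4,6,8}->{2,3,4,6,8}
Constraint 3 (W != X) on D(W)={1,2,3,4,5} D(X)={2,3,4,6,8}: no change
So after constraint 3: D(X) = {2,3,4,6,8}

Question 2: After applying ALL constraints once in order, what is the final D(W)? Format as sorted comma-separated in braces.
Constraint 1 (X != W) on D(X)={1,2,3,4,6,8} D(W)={1,2,3,4,5,8}: no change
Constraint 2 (W < X) on D(W)={1,2,3,4,5,8} D(X)={1,2,3,4,6,8}: W {1,2,3,4,5,8}->{1,2,3,4,5}; X {1,2,3,4,6,8}->{2,3,4,6,8}
Constraint 3 (W != X) on D(W)={1,2,3,4,5} D(X)={2,3,4,6,8}: no change
So after all 3 constraints: D(W) = {1,2,3,4,5}

Answer: {1,2,3,4,5}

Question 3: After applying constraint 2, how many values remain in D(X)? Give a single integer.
Answer: 5

Derivation:
Constraint 1 (X != W) on D(X)={1,2,3,4,6,8} D(W)={1,2,3,4,5,8}: no change
Constraint 2 (W < X) on D(W)={1,2,3,4,5,8} D(X)={1,2,3,4,6,8}: W {1,2,3,4,5,8}->{1,2,3,4,5}; X {1,2,3,4,6,8}->{2,3,4,6,8}
So after constraint 2: D(X)={2,3,4,6,8}, size = 5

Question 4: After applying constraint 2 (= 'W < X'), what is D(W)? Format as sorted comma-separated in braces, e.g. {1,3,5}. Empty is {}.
Constraint 1 (X != W) on D(X)={1,2,3,4,6,8} D(W)={1,2,3,4,5,8}: no change
Constraint 2 (W < X) on D(W)={1,2,3,4,5,8} D(X)={1,2,3,4,6,8}: W {1,2,3,4,5,8}->{1,2,3,4,5}; X {1,2,3,4,6,8}->{2,3,4,6,8}
So after constraint 2: D(W) = {1,2,3,4,5}

Answer: {1,2,3,4,5}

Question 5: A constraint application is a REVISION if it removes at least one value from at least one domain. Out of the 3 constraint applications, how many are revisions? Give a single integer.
Constraint 1 (X != W) on D(X)={1,2,3,4,6,8} D(W)={1,2,3,4,5,8}: no change => not a revision
Constraint 2 (W < X) on D(W)={1,2,3,4,5,8} D(X)={1,2,3,4,6,8}: W {1,2,3,4,5,8}->{1,2,3,4,5}; X {1,2,3,4,6,8}->{2,3,4,6,8} => REVISION
Constraint 3 (W != X) on D(W)={1,2,3,4,5} D(X)={2,3,4,6,8}: no change => not a revision
Total revisions = 1

Answer: 1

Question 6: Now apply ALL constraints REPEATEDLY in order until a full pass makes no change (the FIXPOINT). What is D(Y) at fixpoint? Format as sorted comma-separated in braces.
Answer: {3,4,7,8}

Derivation:
pass 0 (initial): D(Y)={3,4,7,8}
pass 1: W {1,2,3,4,5,8}->{1,2,3,4,5}; X {1,2,3,4,6,8}->{2,3,4,6,8}
pass 2: no change
Fixpoint after 2 passes: D(Y) = {3,4,7,8}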